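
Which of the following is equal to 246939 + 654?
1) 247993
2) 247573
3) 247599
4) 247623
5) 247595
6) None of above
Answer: 6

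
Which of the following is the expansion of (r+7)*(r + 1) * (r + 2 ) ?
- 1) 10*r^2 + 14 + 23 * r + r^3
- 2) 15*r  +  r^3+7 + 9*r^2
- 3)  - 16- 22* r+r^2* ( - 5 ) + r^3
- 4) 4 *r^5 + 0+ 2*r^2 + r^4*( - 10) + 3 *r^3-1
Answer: 1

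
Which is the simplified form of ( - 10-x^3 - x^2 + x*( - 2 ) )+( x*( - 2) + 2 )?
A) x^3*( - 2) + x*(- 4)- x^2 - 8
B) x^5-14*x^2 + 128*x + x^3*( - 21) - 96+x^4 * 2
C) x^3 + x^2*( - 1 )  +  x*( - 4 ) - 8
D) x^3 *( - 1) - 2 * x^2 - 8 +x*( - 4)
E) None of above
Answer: E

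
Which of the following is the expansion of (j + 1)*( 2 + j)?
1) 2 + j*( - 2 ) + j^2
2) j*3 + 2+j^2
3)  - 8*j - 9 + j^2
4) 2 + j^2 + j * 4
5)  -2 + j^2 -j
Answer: 2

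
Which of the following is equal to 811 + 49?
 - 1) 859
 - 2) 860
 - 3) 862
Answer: 2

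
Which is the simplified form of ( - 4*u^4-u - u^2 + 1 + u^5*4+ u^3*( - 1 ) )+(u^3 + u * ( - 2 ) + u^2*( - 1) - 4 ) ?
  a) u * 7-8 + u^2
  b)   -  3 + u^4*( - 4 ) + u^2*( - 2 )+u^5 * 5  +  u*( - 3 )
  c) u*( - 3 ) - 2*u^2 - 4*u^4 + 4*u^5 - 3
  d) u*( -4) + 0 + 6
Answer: c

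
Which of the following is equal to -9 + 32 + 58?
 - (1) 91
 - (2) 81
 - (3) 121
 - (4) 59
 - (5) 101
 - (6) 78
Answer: 2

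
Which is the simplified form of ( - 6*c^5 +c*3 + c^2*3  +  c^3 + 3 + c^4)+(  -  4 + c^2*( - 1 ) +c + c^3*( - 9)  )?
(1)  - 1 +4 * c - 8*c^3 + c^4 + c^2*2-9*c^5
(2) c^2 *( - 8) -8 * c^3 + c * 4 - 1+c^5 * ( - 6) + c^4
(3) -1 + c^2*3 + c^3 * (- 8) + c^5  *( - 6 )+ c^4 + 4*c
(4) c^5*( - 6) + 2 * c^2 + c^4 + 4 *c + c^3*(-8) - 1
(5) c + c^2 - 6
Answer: 4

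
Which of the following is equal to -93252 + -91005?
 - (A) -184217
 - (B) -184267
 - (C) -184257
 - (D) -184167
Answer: C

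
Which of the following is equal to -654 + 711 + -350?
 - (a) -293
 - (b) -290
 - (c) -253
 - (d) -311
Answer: a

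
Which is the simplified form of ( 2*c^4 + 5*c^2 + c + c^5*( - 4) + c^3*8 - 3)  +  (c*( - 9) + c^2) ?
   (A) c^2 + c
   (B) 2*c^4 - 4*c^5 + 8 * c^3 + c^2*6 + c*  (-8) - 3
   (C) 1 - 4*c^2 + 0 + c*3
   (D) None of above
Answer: B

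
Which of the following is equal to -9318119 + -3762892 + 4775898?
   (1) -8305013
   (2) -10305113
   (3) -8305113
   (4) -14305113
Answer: 3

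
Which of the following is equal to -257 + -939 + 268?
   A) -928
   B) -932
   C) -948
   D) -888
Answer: A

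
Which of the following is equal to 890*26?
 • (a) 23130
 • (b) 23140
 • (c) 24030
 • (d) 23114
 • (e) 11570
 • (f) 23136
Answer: b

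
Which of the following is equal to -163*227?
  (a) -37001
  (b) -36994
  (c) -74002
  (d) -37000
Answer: a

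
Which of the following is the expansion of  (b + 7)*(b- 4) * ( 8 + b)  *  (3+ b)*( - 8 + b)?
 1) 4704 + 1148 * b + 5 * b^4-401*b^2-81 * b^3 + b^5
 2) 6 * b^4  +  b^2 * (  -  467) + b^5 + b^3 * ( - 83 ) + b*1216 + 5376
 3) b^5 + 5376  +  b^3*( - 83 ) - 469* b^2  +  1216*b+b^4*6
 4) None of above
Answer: 4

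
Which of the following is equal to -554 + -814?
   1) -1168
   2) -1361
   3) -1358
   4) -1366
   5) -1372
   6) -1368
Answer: 6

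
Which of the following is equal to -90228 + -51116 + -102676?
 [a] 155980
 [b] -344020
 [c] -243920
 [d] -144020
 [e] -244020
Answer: e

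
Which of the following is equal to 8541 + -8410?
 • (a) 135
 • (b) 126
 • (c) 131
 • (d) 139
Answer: c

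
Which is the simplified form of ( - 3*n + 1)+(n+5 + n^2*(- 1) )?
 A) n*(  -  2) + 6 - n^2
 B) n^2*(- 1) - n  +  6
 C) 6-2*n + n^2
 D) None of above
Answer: A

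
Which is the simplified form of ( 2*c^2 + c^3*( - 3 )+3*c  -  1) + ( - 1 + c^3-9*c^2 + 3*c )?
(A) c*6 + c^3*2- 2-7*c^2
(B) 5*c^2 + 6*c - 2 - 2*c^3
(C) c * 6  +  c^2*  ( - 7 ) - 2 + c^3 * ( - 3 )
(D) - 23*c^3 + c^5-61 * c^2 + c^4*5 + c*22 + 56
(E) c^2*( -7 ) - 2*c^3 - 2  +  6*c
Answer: E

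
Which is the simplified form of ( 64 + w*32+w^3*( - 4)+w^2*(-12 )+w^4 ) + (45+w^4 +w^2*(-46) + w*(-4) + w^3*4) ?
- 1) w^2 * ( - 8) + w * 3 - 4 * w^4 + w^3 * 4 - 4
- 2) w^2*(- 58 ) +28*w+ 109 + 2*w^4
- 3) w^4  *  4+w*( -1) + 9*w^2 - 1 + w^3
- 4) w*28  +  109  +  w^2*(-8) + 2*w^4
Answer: 2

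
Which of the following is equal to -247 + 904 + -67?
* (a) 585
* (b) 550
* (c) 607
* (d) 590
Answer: d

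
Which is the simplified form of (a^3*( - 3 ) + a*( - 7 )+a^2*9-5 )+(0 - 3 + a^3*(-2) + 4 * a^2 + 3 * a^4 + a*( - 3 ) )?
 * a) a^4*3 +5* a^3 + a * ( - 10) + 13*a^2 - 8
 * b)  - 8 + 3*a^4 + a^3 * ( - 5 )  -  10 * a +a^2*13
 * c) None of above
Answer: b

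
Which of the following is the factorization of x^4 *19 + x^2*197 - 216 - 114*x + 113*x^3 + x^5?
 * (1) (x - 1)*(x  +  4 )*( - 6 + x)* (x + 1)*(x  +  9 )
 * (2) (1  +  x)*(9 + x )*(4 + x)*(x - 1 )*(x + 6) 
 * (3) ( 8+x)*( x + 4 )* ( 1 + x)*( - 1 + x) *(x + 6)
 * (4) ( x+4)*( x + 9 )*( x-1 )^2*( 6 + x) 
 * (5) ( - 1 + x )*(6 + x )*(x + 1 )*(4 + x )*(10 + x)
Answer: 2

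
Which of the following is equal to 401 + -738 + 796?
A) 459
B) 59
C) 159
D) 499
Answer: A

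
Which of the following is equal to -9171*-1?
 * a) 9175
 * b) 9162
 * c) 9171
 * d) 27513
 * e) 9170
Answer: c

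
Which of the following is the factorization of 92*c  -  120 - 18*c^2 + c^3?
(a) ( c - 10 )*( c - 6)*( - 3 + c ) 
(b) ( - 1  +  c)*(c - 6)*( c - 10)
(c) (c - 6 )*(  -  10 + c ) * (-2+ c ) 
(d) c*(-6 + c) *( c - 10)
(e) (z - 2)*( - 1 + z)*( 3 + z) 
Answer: c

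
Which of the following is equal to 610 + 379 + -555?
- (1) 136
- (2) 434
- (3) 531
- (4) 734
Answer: 2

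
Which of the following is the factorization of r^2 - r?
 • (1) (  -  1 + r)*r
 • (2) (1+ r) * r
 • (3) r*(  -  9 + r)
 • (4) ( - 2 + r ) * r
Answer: 1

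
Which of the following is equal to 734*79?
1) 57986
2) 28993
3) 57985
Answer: 1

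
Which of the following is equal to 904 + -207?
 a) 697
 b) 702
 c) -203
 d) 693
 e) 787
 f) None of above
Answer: a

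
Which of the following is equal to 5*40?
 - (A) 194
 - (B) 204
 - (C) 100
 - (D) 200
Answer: D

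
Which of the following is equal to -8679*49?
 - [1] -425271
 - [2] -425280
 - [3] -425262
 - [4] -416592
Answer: 1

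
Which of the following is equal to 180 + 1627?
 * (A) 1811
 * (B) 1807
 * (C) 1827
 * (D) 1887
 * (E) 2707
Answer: B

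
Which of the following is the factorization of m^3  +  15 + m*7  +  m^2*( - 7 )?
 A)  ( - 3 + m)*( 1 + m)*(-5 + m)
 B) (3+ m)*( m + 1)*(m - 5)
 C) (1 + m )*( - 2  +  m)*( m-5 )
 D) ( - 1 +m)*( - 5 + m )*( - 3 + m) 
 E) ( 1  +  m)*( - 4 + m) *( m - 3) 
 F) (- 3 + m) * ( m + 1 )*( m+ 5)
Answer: A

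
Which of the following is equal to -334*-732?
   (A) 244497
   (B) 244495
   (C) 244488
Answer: C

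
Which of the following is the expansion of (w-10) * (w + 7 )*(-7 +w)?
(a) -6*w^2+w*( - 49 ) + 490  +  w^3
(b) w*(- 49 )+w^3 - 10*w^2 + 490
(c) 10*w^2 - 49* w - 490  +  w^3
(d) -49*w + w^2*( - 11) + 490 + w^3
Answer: b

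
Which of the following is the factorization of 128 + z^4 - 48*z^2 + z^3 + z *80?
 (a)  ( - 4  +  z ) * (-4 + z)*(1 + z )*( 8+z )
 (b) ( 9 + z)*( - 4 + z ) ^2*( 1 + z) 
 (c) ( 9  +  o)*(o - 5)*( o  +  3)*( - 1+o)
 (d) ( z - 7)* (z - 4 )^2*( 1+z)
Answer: a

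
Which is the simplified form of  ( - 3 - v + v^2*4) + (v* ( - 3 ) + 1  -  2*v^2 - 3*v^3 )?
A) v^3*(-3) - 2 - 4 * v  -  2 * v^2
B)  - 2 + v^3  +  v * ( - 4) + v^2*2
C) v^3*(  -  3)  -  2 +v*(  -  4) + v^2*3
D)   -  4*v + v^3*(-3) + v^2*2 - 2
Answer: D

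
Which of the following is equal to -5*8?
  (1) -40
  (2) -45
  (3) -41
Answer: 1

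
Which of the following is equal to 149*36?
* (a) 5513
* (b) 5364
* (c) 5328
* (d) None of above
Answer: b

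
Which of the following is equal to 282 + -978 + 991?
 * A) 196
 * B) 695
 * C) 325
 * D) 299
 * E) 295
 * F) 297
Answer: E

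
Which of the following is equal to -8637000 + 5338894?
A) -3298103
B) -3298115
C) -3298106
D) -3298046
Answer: C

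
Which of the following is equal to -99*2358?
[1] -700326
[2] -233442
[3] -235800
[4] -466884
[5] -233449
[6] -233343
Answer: 2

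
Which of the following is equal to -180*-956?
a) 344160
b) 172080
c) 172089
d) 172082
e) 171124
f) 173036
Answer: b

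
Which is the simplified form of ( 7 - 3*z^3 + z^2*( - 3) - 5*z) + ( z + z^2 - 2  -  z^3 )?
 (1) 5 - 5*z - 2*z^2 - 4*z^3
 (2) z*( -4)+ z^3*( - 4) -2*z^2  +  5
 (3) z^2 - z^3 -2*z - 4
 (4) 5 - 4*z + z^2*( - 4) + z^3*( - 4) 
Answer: 2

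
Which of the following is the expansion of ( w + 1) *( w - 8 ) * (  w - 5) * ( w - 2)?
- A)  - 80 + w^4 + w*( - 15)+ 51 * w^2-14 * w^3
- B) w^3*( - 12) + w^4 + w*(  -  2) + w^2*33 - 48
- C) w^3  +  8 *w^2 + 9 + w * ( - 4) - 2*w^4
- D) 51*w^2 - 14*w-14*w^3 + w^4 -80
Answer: D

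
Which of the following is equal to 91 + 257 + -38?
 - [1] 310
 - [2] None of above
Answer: 1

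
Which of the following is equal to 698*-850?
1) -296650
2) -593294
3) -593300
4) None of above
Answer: 3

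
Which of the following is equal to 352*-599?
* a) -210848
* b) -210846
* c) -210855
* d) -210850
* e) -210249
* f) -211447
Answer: a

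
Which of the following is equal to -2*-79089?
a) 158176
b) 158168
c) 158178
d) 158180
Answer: c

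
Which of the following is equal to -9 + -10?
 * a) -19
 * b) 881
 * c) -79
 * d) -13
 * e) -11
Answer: a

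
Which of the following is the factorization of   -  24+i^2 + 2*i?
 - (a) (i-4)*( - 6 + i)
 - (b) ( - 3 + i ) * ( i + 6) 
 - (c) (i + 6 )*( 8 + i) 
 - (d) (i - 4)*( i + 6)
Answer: d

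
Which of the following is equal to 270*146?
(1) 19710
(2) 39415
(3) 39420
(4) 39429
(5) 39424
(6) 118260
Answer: 3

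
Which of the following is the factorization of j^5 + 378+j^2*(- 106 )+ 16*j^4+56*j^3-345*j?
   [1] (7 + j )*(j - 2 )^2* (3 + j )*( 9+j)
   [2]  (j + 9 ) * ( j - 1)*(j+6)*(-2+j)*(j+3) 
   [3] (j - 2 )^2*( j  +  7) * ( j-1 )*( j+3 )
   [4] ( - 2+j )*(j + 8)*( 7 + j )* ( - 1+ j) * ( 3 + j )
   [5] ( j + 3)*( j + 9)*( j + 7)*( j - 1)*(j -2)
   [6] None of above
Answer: 5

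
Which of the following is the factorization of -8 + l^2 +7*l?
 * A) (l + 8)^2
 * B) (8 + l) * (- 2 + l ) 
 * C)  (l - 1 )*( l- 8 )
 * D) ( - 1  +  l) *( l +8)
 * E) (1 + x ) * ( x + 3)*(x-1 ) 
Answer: D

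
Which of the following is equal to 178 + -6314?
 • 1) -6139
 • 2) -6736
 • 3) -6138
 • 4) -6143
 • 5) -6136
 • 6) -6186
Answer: 5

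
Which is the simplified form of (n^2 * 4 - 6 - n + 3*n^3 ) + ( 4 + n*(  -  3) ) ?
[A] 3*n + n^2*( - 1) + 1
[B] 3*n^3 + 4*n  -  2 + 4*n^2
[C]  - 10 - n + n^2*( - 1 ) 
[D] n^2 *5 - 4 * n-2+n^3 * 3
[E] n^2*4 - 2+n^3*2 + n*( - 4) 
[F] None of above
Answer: F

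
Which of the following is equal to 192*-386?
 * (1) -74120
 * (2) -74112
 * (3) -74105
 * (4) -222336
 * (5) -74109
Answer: 2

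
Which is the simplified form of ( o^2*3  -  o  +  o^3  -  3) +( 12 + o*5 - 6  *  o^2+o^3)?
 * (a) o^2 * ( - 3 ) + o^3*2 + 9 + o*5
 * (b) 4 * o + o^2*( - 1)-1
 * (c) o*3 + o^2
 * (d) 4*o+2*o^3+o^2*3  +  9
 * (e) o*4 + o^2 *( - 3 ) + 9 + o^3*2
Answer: e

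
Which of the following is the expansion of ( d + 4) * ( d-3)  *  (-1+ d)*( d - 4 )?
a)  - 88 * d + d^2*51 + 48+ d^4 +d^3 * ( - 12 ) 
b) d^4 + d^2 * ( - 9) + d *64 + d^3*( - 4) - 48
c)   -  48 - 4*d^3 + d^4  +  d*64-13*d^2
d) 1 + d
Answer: c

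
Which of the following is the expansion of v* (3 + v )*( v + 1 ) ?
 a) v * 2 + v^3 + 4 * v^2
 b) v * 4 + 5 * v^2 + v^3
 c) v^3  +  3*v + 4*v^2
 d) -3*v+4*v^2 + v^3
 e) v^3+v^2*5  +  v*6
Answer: c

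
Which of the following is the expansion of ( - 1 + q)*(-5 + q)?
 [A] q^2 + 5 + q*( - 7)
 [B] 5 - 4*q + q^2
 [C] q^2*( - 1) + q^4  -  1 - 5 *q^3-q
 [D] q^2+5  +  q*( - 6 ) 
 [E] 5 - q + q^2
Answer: D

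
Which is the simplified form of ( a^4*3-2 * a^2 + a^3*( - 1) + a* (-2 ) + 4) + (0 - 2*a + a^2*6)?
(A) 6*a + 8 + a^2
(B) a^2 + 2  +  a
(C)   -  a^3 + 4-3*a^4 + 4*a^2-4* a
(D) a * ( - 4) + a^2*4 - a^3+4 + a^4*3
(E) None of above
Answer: D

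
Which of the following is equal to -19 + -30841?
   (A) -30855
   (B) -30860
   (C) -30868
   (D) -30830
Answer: B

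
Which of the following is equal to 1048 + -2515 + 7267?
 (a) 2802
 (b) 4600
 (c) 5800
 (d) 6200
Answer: c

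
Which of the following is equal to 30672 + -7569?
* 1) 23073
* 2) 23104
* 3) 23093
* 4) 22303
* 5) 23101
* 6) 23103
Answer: 6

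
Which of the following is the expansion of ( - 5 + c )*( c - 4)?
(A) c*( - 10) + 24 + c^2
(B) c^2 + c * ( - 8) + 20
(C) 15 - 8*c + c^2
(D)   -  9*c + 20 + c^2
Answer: D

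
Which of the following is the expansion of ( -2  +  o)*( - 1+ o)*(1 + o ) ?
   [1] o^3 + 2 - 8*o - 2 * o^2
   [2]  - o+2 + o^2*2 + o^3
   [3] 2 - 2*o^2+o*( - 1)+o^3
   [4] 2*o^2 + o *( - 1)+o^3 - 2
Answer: 3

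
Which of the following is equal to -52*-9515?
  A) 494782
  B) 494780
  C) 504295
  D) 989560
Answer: B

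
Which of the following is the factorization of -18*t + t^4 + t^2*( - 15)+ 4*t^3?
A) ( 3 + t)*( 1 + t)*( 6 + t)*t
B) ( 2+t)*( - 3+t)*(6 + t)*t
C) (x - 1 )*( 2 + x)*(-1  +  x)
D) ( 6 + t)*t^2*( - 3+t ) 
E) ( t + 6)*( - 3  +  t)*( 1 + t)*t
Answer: E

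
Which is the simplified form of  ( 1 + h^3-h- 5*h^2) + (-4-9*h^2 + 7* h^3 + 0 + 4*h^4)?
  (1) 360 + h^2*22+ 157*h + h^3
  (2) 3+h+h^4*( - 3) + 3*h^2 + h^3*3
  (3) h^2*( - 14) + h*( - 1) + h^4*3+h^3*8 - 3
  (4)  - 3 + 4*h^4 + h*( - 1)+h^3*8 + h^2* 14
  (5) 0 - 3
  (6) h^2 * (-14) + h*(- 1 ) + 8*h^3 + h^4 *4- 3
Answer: 6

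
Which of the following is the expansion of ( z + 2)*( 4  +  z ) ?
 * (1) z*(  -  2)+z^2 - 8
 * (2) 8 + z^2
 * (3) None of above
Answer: 3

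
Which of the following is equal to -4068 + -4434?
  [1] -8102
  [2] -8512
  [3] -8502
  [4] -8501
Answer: 3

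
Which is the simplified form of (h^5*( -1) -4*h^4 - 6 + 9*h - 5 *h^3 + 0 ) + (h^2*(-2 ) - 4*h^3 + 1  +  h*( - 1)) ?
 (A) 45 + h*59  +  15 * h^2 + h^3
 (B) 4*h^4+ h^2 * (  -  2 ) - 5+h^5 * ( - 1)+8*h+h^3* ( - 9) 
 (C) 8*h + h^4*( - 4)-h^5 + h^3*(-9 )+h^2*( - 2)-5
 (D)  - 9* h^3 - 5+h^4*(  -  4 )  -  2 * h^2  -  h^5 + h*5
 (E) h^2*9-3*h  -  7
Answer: C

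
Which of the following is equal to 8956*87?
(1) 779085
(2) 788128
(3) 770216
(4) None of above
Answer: 4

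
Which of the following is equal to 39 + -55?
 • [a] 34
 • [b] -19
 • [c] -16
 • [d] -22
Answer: c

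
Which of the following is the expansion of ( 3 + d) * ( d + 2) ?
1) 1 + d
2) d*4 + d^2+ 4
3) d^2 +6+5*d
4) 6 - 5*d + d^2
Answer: 3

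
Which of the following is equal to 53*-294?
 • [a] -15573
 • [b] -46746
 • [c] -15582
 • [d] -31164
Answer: c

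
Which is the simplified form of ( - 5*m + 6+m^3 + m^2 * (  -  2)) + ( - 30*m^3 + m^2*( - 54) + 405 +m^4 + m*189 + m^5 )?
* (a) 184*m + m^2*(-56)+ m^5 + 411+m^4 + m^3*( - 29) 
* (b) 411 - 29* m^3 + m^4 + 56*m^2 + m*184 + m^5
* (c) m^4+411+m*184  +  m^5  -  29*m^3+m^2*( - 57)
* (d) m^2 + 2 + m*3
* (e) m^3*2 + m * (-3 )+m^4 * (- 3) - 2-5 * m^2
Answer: a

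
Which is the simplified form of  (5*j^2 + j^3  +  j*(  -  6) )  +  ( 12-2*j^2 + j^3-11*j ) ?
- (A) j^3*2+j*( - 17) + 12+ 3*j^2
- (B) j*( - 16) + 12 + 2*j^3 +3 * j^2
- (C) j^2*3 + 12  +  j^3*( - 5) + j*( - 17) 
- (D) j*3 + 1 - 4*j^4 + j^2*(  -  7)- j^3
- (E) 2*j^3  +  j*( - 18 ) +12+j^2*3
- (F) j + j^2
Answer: A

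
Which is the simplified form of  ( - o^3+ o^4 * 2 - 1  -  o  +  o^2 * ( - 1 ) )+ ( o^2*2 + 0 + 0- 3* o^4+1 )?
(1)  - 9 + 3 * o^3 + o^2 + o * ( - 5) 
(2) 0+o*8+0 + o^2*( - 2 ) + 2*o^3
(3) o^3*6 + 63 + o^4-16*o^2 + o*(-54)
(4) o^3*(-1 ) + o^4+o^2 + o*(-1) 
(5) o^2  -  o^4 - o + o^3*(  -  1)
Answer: 5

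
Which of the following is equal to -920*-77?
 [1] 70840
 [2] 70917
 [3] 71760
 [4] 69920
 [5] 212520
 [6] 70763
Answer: 1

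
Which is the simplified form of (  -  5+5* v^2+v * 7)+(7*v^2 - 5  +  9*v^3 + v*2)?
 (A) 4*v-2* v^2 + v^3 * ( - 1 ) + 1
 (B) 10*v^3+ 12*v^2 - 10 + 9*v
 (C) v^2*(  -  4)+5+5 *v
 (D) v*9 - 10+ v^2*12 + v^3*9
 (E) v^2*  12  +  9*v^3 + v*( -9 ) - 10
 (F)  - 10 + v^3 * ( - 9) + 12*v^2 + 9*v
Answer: D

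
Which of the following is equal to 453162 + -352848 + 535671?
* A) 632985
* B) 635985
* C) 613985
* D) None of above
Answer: B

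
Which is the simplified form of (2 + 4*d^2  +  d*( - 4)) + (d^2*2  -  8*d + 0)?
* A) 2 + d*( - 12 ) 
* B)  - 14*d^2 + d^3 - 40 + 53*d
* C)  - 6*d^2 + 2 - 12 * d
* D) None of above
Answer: D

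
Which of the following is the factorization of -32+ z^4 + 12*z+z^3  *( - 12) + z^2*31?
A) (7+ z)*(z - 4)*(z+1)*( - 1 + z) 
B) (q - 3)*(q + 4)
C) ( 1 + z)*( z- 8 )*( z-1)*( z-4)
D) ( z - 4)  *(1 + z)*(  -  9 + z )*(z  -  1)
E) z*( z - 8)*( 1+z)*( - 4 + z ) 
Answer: C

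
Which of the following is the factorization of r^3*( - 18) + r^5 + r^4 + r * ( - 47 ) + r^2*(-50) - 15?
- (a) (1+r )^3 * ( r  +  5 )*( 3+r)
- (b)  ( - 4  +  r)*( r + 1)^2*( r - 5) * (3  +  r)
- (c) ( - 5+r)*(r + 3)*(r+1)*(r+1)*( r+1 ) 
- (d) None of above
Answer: c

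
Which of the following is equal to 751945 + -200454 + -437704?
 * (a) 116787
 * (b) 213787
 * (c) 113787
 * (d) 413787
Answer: c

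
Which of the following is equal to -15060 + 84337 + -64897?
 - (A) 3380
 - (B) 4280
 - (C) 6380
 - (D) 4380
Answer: D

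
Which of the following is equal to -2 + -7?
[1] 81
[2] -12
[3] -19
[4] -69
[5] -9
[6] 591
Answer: 5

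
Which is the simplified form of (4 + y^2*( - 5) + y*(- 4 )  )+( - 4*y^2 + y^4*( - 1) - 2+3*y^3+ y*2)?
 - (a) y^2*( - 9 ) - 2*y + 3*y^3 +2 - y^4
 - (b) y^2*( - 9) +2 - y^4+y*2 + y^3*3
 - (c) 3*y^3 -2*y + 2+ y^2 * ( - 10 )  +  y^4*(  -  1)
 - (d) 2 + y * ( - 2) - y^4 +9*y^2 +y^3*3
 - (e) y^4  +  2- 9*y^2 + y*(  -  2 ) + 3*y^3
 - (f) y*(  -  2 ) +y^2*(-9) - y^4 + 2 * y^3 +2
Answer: a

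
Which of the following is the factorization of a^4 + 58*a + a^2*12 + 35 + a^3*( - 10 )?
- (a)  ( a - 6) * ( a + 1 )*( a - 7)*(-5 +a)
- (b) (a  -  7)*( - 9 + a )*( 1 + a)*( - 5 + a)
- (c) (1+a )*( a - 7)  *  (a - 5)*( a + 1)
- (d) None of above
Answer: c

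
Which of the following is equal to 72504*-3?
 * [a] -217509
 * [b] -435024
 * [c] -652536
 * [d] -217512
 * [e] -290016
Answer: d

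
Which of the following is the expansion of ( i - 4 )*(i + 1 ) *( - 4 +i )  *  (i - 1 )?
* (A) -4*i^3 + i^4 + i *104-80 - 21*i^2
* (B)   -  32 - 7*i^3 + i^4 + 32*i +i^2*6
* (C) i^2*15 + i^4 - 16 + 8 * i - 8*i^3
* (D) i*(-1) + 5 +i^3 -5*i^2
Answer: C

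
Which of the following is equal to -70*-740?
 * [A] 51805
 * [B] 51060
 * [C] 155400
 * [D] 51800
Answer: D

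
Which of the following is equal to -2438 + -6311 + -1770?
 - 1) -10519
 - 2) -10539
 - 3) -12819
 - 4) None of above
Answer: 1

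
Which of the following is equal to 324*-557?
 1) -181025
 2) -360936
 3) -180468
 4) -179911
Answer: 3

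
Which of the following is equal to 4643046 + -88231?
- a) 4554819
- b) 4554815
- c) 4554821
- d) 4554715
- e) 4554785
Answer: b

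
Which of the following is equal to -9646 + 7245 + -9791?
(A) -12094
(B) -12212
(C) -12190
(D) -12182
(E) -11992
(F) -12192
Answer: F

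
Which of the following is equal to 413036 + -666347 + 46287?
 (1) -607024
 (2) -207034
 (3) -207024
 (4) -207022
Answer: 3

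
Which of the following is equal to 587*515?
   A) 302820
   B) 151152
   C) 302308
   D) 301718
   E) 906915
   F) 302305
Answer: F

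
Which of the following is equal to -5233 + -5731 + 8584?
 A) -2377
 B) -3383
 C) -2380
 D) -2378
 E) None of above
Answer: C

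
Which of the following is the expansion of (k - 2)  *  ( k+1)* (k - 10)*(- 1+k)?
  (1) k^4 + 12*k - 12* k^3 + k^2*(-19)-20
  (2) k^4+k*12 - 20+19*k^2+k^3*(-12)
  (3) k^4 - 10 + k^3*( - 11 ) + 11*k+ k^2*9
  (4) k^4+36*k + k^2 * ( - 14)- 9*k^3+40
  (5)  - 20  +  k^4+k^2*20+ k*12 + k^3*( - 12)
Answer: 2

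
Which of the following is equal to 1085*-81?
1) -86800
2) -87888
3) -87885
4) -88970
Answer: 3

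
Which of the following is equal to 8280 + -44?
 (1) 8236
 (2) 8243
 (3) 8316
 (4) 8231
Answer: 1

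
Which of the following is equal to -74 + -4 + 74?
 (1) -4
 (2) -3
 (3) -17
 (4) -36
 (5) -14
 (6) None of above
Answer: 1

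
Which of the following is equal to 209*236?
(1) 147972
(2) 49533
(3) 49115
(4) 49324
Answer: 4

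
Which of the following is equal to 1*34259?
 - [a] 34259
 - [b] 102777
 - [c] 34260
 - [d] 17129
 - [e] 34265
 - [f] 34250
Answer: a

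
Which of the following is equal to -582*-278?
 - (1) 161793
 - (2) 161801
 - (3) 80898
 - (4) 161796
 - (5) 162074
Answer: 4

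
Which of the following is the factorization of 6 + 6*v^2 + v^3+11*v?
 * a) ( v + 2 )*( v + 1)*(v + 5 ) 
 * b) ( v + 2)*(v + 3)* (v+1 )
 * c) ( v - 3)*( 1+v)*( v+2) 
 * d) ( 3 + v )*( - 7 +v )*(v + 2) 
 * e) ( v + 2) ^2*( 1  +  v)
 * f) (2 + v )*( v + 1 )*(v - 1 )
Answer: b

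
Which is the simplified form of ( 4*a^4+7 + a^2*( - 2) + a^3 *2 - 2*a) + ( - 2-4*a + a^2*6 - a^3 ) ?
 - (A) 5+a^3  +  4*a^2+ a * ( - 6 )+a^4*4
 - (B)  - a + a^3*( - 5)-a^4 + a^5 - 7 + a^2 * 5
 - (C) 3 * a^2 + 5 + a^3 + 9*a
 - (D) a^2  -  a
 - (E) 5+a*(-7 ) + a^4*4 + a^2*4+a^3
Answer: A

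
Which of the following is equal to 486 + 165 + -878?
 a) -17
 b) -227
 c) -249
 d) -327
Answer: b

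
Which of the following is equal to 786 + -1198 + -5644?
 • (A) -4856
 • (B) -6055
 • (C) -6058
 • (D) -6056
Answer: D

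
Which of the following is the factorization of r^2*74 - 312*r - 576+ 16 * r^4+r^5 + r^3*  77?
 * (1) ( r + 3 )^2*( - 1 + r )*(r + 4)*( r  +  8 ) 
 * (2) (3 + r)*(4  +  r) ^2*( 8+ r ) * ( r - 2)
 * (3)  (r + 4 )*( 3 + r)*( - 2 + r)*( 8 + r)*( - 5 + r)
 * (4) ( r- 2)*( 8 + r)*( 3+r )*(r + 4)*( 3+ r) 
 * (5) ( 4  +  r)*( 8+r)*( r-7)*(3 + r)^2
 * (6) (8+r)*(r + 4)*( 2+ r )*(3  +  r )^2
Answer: 4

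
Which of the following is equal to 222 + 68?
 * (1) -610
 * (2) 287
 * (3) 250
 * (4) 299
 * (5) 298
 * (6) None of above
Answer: 6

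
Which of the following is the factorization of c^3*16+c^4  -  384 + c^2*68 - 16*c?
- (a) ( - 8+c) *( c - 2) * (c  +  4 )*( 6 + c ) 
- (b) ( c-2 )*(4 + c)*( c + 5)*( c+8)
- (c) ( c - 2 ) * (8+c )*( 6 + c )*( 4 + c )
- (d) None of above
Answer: c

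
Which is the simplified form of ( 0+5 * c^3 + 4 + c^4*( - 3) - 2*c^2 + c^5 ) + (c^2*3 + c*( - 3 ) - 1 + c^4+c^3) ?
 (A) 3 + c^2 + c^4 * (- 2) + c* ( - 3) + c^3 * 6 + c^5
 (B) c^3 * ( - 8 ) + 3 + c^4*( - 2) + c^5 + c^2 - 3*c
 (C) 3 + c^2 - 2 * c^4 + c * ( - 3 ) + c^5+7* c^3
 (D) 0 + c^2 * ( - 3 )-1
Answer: A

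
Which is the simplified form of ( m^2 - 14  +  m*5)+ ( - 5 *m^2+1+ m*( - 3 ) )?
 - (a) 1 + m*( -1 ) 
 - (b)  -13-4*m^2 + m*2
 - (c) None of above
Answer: b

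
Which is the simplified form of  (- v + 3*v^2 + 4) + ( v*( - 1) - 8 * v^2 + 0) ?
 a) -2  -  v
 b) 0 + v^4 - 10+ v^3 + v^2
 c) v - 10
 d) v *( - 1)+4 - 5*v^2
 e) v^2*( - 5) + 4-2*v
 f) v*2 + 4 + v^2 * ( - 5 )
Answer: e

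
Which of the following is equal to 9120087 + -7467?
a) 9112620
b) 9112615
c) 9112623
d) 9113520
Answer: a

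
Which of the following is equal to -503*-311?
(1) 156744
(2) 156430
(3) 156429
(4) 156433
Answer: 4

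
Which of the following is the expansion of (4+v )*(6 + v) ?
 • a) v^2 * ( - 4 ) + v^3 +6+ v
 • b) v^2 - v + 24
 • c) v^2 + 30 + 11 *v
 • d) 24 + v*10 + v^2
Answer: d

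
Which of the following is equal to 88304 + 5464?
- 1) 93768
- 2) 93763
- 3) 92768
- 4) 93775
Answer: 1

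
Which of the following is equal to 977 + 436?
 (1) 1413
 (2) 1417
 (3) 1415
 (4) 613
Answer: 1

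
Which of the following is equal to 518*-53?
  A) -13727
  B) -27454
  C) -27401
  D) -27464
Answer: B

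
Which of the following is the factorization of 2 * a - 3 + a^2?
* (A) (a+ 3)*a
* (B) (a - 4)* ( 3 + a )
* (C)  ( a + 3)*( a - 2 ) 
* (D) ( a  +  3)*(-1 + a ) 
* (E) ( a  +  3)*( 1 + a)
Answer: D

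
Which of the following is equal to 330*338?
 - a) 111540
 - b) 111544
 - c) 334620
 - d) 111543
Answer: a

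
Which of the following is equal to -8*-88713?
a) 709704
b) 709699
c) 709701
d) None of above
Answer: a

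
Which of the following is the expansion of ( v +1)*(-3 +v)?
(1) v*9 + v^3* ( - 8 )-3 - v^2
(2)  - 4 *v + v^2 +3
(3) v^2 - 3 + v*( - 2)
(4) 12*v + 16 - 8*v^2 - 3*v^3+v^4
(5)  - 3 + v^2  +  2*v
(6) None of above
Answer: 3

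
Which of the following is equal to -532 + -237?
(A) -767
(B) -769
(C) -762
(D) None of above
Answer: B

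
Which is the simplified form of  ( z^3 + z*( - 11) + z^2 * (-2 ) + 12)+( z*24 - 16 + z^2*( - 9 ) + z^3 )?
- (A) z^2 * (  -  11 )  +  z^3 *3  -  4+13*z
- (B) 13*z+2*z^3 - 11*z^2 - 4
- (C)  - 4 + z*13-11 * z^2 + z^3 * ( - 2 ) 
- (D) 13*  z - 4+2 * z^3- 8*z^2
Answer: B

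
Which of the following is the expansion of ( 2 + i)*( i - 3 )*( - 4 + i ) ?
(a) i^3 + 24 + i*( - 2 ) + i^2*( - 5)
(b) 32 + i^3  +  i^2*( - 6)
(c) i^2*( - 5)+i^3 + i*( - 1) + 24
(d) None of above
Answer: a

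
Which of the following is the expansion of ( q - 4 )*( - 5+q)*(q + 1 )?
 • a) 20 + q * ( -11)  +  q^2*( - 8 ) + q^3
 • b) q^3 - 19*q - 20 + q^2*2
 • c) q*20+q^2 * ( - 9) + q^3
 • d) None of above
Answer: d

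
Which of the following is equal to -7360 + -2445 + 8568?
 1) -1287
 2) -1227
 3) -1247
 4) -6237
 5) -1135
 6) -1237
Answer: 6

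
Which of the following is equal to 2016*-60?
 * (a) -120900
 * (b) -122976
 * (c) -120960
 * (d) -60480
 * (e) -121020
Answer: c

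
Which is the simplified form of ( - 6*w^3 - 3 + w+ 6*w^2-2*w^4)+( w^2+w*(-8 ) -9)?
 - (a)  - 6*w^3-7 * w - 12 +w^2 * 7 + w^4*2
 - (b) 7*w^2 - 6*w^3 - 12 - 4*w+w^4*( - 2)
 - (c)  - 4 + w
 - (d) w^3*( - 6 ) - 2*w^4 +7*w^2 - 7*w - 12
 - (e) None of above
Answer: d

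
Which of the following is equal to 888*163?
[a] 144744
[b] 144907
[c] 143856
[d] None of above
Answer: a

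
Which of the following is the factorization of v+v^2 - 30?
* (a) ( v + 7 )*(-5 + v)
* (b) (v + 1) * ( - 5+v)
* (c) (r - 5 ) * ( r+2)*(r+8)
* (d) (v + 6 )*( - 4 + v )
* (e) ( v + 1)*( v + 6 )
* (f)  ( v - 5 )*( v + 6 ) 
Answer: f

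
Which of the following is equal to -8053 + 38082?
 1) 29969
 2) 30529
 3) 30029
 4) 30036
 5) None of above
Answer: 3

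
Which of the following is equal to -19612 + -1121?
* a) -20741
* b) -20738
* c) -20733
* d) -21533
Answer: c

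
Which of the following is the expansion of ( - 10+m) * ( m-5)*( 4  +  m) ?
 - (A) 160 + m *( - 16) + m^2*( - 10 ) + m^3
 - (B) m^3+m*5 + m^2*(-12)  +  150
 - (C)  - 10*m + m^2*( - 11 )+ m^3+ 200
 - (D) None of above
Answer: C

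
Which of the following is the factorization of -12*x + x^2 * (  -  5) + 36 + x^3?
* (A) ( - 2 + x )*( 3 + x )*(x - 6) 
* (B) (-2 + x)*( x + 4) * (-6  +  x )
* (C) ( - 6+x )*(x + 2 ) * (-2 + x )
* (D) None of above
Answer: A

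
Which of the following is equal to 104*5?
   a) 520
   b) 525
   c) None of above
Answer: a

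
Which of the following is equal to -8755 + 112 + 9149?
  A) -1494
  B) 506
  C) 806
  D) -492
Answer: B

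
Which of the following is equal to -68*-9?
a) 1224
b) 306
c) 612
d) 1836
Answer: c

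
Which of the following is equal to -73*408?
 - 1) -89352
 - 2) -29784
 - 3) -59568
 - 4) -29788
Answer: 2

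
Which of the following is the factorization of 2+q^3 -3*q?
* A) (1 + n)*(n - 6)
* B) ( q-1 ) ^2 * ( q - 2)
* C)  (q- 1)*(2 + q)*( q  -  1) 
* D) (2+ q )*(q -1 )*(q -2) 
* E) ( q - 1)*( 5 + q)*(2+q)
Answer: C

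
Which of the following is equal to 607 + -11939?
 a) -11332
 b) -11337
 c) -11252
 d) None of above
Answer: a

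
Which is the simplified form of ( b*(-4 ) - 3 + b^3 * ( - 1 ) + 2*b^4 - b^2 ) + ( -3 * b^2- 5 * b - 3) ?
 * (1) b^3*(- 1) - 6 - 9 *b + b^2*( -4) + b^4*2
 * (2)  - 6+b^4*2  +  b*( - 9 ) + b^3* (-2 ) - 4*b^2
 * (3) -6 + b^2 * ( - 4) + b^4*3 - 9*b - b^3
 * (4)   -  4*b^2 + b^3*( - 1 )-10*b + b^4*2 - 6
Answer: 1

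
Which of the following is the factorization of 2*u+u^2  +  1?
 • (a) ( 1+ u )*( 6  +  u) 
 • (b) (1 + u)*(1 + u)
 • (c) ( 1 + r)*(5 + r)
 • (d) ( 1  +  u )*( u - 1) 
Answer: b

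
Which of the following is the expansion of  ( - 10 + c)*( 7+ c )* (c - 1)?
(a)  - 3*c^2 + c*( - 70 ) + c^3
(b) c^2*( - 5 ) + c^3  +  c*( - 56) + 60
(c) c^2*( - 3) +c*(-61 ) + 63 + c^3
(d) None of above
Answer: d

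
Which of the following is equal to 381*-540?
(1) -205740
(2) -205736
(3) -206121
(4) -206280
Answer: 1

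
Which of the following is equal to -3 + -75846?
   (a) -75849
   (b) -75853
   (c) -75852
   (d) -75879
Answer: a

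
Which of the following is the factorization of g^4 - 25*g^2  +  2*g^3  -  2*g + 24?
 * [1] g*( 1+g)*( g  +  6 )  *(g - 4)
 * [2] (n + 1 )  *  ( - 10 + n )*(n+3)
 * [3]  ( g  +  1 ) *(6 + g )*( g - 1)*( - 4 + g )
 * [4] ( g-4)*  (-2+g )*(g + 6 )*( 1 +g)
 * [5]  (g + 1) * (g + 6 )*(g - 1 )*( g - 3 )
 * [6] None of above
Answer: 3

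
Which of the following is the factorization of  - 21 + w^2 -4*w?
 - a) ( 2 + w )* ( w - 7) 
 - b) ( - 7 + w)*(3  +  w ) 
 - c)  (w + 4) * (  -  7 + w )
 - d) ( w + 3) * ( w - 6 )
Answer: b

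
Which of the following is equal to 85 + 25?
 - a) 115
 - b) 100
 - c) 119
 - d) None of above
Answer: d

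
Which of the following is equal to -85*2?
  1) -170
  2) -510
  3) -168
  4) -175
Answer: 1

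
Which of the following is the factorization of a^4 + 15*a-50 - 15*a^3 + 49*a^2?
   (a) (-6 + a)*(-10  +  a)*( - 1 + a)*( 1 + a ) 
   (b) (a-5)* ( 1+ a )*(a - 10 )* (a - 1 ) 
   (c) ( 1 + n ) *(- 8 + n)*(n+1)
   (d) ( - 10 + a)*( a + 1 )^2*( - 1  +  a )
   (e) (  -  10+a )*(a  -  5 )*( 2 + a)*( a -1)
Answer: b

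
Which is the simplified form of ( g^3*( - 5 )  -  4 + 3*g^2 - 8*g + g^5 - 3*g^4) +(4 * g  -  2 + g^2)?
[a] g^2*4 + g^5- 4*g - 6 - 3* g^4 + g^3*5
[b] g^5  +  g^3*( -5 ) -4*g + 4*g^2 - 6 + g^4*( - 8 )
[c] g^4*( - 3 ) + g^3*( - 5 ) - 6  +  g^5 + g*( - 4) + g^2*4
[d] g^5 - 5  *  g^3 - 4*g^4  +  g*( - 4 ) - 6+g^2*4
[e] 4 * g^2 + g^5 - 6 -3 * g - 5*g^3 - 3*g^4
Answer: c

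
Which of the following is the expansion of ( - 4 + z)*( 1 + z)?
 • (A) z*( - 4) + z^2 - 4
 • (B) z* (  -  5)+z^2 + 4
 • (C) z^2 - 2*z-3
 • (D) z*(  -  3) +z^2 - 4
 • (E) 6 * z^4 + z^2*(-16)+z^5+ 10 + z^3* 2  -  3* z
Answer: D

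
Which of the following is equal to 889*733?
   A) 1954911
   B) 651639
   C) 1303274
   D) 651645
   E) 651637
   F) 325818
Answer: E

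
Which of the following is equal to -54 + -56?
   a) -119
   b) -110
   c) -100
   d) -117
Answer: b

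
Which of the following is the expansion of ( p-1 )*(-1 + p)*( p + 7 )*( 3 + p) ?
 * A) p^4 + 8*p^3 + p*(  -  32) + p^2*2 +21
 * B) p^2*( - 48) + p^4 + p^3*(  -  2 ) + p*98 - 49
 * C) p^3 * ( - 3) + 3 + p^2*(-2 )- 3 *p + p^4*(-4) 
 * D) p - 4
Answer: A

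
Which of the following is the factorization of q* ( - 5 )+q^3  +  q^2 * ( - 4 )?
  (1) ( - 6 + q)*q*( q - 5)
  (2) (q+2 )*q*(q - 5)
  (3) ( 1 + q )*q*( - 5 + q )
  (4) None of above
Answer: 3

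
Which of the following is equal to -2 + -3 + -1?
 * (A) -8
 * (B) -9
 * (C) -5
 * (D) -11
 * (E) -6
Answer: E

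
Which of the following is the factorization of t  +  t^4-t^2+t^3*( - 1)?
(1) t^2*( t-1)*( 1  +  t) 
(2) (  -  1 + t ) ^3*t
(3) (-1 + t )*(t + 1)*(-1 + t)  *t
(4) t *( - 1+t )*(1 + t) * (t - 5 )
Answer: 3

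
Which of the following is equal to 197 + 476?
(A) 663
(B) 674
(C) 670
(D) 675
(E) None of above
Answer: E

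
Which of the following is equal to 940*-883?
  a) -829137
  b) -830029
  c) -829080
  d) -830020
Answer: d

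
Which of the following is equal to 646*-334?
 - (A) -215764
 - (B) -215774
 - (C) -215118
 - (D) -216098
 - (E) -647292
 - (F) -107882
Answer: A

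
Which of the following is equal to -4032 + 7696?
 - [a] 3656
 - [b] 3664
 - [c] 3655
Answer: b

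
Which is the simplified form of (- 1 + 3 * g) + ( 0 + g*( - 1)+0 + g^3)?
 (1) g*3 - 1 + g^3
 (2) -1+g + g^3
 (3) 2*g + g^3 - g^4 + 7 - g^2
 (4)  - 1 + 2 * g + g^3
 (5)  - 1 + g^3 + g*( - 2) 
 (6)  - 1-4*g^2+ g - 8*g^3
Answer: 4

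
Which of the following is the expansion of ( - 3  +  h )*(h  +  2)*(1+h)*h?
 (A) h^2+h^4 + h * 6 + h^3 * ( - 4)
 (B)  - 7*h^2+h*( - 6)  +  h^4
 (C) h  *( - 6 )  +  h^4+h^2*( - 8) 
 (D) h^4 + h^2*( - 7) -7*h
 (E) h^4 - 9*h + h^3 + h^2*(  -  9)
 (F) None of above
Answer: B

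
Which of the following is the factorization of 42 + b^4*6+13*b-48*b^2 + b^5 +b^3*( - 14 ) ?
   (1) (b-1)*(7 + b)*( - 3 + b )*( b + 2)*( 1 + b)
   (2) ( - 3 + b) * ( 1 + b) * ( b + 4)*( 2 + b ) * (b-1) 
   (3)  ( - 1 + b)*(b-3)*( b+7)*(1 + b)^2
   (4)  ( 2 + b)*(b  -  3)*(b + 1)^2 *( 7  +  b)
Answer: 1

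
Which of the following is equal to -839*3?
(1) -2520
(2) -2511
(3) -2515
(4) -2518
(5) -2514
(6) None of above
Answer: 6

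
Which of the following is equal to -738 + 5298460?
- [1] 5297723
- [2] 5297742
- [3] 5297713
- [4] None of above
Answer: 4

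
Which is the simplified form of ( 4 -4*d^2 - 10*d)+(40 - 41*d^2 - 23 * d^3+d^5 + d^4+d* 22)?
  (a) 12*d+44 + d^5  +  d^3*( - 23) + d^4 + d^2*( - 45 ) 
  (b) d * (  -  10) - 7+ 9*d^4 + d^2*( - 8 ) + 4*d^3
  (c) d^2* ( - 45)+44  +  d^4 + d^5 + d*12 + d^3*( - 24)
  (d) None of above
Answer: a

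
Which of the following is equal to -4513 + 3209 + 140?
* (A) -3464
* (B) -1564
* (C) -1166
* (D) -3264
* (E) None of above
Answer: E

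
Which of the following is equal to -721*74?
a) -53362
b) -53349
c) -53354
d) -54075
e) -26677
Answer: c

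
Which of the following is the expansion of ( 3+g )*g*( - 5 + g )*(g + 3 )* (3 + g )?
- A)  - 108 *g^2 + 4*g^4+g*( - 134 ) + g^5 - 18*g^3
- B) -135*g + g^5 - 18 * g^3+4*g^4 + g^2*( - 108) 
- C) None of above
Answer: B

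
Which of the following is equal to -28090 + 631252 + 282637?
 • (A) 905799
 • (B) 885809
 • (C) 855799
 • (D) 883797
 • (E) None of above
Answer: E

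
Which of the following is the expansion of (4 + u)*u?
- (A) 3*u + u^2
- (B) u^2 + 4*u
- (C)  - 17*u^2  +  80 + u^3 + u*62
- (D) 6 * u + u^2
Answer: B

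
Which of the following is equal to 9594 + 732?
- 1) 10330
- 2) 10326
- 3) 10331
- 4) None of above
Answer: 2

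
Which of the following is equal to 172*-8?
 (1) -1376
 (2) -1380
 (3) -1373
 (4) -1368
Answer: 1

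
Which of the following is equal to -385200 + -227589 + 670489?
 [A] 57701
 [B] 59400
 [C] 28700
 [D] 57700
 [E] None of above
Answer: D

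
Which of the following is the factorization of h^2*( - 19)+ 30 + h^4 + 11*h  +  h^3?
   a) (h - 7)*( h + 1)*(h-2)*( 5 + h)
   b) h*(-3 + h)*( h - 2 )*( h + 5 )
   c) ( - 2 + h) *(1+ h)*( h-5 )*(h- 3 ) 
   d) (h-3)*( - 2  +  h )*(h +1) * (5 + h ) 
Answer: d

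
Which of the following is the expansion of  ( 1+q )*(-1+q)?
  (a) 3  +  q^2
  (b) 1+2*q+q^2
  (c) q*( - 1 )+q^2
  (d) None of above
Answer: d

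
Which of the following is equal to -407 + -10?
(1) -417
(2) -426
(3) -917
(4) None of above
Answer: 1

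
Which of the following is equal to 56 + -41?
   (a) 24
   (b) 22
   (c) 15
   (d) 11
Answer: c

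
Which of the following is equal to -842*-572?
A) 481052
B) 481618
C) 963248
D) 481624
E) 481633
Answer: D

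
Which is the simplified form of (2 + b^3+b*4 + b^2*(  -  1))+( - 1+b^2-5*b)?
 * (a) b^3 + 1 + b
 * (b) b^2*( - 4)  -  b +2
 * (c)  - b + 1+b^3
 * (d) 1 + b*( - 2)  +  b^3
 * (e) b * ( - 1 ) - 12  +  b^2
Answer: c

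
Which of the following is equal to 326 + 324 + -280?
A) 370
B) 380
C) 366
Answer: A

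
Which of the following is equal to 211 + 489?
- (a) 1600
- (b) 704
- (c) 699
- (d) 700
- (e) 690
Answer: d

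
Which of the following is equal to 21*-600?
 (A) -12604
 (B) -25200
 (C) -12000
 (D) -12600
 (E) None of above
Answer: D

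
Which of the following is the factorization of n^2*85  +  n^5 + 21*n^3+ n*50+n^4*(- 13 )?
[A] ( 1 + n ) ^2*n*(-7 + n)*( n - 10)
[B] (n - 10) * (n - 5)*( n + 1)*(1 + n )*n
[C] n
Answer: B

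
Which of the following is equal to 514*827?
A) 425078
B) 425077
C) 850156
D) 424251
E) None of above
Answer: A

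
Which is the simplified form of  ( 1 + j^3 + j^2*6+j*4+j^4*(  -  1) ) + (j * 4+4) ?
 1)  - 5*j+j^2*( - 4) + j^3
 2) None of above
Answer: 2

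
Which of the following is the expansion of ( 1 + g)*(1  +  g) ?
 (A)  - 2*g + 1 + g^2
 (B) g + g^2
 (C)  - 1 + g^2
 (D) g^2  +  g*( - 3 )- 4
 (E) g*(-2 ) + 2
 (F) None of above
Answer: F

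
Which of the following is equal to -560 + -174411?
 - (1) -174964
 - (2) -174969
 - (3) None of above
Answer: 3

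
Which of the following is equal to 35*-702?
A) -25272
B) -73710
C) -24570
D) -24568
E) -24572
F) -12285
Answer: C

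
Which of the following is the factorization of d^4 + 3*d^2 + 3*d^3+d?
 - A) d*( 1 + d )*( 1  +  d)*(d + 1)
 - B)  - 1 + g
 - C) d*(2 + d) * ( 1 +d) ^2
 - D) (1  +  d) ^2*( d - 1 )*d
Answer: A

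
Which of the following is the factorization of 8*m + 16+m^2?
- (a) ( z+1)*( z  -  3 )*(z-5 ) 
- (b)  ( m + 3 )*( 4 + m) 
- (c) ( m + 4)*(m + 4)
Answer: c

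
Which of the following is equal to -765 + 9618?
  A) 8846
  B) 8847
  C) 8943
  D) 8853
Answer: D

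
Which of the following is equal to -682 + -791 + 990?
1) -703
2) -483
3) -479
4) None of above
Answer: 2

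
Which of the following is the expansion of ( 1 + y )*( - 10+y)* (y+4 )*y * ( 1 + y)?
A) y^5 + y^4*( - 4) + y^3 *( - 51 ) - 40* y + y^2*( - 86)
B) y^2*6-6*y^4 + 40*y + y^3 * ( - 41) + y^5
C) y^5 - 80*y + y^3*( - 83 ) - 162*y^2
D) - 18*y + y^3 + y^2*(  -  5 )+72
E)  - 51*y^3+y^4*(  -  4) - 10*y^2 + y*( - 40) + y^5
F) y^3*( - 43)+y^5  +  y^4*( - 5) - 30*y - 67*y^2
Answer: A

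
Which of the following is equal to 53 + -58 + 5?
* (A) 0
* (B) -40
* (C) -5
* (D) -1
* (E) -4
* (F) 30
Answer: A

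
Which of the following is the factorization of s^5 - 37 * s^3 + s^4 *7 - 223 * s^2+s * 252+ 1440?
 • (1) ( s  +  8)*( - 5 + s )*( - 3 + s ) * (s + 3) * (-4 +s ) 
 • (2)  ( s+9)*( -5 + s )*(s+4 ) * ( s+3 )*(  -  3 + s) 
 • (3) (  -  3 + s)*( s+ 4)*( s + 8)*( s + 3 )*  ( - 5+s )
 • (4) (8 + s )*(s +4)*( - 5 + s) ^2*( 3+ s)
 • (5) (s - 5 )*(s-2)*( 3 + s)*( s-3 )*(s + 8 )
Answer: 3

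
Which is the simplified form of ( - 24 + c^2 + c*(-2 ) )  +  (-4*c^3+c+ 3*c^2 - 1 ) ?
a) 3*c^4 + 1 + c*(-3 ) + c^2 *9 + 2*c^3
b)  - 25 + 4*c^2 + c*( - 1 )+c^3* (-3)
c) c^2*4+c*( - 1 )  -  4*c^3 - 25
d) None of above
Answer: c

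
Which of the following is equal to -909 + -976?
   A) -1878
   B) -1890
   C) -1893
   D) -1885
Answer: D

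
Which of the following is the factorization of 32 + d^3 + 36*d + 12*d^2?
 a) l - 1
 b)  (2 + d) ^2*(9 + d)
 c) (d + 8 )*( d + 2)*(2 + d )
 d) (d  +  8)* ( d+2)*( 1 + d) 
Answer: c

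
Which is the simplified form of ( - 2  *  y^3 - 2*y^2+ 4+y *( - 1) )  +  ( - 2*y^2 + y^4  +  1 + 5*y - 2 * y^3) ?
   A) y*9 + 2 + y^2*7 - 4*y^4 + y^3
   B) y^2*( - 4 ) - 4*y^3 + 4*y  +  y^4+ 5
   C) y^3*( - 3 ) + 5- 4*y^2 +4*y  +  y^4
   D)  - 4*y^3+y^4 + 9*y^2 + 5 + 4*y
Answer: B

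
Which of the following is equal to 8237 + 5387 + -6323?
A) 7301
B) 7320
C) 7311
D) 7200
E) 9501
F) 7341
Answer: A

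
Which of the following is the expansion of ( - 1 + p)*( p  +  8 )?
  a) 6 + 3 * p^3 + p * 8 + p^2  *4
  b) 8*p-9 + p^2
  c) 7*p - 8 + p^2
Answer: c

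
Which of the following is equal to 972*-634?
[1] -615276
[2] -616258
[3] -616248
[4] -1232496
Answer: 3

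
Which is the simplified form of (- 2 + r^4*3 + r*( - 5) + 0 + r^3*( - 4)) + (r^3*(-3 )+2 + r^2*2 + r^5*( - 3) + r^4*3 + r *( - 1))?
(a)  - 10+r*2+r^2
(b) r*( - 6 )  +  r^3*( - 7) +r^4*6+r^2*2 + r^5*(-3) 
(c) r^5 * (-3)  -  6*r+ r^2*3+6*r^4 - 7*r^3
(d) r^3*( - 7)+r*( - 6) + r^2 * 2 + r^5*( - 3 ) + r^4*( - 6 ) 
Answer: b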